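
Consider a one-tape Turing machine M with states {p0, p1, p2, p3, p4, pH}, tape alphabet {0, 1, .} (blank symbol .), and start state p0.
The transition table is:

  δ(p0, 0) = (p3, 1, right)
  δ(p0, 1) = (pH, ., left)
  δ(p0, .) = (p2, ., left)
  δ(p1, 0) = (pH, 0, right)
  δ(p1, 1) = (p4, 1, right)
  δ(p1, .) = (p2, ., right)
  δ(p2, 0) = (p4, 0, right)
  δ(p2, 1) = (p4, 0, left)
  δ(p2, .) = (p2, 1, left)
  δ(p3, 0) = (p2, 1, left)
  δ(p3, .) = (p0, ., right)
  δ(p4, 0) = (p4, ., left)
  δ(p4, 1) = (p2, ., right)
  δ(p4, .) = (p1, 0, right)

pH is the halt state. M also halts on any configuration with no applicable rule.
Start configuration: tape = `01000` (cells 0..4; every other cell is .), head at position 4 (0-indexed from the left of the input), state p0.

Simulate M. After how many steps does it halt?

15

p0 | 0100[0]..   read 0 → write 1, move right, go to p3
p3 | 01001[.].   read . → write ., move right, go to p0
p0 | 01001.[.]   read . → write ., move left, go to p2
p2 | 01001[.].   read . → write 1, move left, go to p2
p2 | 0100[1]1.   read 1 → write 0, move left, go to p4
p4 | 010[0]01.   read 0 → write ., move left, go to p4
p4 | 01[0].01.   read 0 → write ., move left, go to p4
p4 | 0[1]..01.   read 1 → write ., move right, go to p2
p2 | 0.[.].01.   read . → write 1, move left, go to p2
p2 | 0[.]1.01.   read . → write 1, move left, go to p2
p2 | [0]11.01.   read 0 → write 0, move right, go to p4
p4 | 0[1]1.01.   read 1 → write ., move right, go to p2
p2 | 0.[1].01.   read 1 → write 0, move left, go to p4
p4 | 0[.]0.01.   read . → write 0, move right, go to p1
p1 | 00[0].01.   read 0 → write 0, move right, go to pH
pH | 000[.]01.
M halts after 15 transitions.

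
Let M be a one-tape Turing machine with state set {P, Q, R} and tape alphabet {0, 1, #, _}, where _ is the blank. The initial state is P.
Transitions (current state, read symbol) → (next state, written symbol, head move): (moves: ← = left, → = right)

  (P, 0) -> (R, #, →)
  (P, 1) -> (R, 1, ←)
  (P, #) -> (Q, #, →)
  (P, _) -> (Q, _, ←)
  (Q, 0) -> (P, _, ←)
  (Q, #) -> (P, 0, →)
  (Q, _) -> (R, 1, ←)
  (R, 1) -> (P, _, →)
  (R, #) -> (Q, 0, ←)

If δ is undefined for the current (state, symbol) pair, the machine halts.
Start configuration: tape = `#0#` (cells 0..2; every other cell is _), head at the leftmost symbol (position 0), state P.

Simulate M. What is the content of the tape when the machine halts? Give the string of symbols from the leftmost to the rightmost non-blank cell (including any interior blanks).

101#

P | __[#]0#   read # → write #, move →, go to Q
Q | __#[0]#   read 0 → write _, move ←, go to P
P | __[#]_#   read # → write #, move →, go to Q
Q | __#[_]#   read _ → write 1, move ←, go to R
R | __[#]1#   read # → write 0, move ←, go to Q
Q | _[_]01#   read _ → write 1, move ←, go to R
R | [_]101#
The non-blank tape span at halt is 101#.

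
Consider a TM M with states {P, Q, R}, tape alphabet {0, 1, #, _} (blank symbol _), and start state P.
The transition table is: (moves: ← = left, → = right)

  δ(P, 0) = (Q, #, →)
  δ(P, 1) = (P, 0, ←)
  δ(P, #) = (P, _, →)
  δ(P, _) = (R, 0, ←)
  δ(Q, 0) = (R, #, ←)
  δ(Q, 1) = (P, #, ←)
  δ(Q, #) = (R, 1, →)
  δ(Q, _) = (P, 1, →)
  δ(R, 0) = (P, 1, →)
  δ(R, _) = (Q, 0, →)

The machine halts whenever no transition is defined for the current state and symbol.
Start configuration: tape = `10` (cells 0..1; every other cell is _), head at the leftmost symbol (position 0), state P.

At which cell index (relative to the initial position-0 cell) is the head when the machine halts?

0

P | __[1]0   read 1 → write 0, move ←, go to P
P | _[_]00   read _ → write 0, move ←, go to R
R | [_]000   read _ → write 0, move →, go to Q
Q | 0[0]00   read 0 → write #, move ←, go to R
R | [0]#00   read 0 → write 1, move →, go to P
P | 1[#]00   read # → write _, move →, go to P
P | 1_[0]0   read 0 → write #, move →, go to Q
Q | 1_#[0]   read 0 → write #, move ←, go to R
R | 1_[#]#
At halt the head is at cell 0.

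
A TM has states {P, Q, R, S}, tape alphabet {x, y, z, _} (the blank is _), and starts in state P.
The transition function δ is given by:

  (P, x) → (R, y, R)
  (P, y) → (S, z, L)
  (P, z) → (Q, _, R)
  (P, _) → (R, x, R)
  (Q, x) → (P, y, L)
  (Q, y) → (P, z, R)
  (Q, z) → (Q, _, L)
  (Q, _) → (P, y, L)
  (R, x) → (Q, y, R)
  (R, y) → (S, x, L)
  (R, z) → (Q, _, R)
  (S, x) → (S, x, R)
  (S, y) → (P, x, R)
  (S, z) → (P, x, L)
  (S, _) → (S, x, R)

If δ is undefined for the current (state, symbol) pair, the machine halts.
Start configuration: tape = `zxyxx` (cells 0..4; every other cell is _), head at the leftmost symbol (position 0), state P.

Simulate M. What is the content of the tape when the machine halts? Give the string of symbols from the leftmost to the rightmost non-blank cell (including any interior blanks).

xxxx_zx

state=P head=0 tape=[z]xyxx___   (P,z)→(Q,_,R)
state=Q head=1 tape=_[x]yxx___   (Q,x)→(P,y,L)
state=P head=0 tape=[_]yyxx___   (P,_)→(R,x,R)
state=R head=1 tape=x[y]yxx___   (R,y)→(S,x,L)
state=S head=0 tape=[x]xyxx___   (S,x)→(S,x,R)
state=S head=1 tape=x[x]yxx___   (S,x)→(S,x,R)
state=S head=2 tape=xx[y]xx___   (S,y)→(P,x,R)
state=P head=3 tape=xxx[x]x___   (P,x)→(R,y,R)
state=R head=4 tape=xxxy[x]___   (R,x)→(Q,y,R)
state=Q head=5 tape=xxxyy[_]__   (Q,_)→(P,y,L)
state=P head=4 tape=xxxy[y]y__   (P,y)→(S,z,L)
state=S head=3 tape=xxx[y]zy__   (S,y)→(P,x,R)
state=P head=4 tape=xxxx[z]y__   (P,z)→(Q,_,R)
state=Q head=5 tape=xxxx_[y]__   (Q,y)→(P,z,R)
state=P head=6 tape=xxxx_z[_]_   (P,_)→(R,x,R)
state=R head=7 tape=xxxx_zx[_]
The non-blank tape span at halt is xxxx_zx.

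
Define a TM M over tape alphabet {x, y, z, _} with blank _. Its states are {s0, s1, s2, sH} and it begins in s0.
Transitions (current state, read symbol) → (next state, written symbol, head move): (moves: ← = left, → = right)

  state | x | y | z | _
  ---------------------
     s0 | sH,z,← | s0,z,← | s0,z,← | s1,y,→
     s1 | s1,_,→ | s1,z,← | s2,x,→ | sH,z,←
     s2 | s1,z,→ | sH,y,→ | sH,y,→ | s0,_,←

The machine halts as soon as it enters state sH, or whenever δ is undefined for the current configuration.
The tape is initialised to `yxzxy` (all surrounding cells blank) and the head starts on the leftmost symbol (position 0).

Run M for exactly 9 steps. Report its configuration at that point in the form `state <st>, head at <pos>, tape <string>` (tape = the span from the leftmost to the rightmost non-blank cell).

state=s0 head=0 tape=_[y]xzxy_   (s0,y)→(s0,z,←)
state=s0 head=-1 tape=[_]zxzxy_   (s0,_)→(s1,y,→)
state=s1 head=0 tape=y[z]xzxy_   (s1,z)→(s2,x,→)
state=s2 head=1 tape=yx[x]zxy_   (s2,x)→(s1,z,→)
state=s1 head=2 tape=yxz[z]xy_   (s1,z)→(s2,x,→)
state=s2 head=3 tape=yxzx[x]y_   (s2,x)→(s1,z,→)
state=s1 head=4 tape=yxzxz[y]_   (s1,y)→(s1,z,←)
state=s1 head=3 tape=yxzx[z]z_   (s1,z)→(s2,x,→)
state=s2 head=4 tape=yxzxx[z]_   (s2,z)→(sH,y,→)
state=sH head=5 tape=yxzxxy[_]
After 9 steps: state sH, head at 5, tape yxzxxy.

state sH, head at 5, tape yxzxxy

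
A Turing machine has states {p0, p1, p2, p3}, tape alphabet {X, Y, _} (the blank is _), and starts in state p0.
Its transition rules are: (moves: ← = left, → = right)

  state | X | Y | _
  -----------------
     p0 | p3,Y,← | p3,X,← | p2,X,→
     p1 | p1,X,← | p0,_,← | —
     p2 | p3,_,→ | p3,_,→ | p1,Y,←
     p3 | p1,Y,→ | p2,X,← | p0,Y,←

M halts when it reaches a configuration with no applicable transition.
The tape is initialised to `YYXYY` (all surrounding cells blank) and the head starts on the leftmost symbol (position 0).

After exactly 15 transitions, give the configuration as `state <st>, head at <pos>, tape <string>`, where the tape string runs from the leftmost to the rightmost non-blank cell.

state=p0 head=0 tape=_____[Y]YXYY   (p0,Y)→(p3,X,←)
state=p3 head=-1 tape=____[_]XYXYY   (p3,_)→(p0,Y,←)
state=p0 head=-2 tape=___[_]YXYXYY   (p0,_)→(p2,X,→)
state=p2 head=-1 tape=___X[Y]XYXYY   (p2,Y)→(p3,_,→)
state=p3 head=0 tape=___X_[X]YXYY   (p3,X)→(p1,Y,→)
state=p1 head=1 tape=___X_Y[Y]XYY   (p1,Y)→(p0,_,←)
state=p0 head=0 tape=___X_[Y]_XYY   (p0,Y)→(p3,X,←)
state=p3 head=-1 tape=___X[_]X_XYY   (p3,_)→(p0,Y,←)
state=p0 head=-2 tape=___[X]YX_XYY   (p0,X)→(p3,Y,←)
state=p3 head=-3 tape=__[_]YYX_XYY   (p3,_)→(p0,Y,←)
state=p0 head=-4 tape=_[_]YYYX_XYY   (p0,_)→(p2,X,→)
state=p2 head=-3 tape=_X[Y]YYX_XYY   (p2,Y)→(p3,_,→)
state=p3 head=-2 tape=_X_[Y]YX_XYY   (p3,Y)→(p2,X,←)
state=p2 head=-3 tape=_X[_]XYX_XYY   (p2,_)→(p1,Y,←)
state=p1 head=-4 tape=_[X]YXYX_XYY   (p1,X)→(p1,X,←)
state=p1 head=-5 tape=[_]XYXYX_XYY
After 15 steps: state p1, head at -5, tape XYXYX_XYY.

state p1, head at -5, tape XYXYX_XYY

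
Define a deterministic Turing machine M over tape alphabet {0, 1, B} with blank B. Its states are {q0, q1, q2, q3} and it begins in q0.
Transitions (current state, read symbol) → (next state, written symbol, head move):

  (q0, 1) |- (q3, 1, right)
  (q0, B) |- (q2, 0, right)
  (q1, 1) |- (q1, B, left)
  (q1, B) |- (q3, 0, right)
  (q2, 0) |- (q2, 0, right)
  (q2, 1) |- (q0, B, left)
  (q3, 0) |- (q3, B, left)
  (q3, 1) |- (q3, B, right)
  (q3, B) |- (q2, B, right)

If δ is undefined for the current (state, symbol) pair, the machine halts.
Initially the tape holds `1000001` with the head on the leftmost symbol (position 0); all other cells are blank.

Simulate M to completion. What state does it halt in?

q0

q0 | [1]000001   read 1 → write 1, move right, go to q3
q3 | 1[0]00001   read 0 → write B, move left, go to q3
q3 | [1]B00001   read 1 → write B, move right, go to q3
q3 | B[B]00001   read B → write B, move right, go to q2
q2 | BB[0]0001   read 0 → write 0, move right, go to q2
q2 | BB0[0]001   read 0 → write 0, move right, go to q2
q2 | BB00[0]01   read 0 → write 0, move right, go to q2
q2 | BB000[0]1   read 0 → write 0, move right, go to q2
q2 | BB0000[1]   read 1 → write B, move left, go to q0
q0 | BB000[0]B
No transition is defined for (q0, 0); M halts in state q0.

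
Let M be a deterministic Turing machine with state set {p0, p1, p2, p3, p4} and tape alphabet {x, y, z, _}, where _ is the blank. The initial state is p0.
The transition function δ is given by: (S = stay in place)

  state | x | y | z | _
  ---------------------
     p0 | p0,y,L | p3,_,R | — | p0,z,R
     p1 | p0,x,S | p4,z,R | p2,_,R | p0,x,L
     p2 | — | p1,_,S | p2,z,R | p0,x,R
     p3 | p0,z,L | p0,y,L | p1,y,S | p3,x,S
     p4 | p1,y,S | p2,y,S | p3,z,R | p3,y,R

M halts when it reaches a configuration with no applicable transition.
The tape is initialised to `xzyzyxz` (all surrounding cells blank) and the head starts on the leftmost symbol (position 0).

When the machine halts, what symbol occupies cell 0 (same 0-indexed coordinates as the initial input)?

_

state=p0 head=0 tape=_[x]zyzyxz   (p0,x)→(p0,y,L)
state=p0 head=-1 tape=[_]yzyzyxz   (p0,_)→(p0,z,R)
state=p0 head=0 tape=z[y]zyzyxz   (p0,y)→(p3,_,R)
state=p3 head=1 tape=z_[z]yzyxz   (p3,z)→(p1,y,S)
state=p1 head=1 tape=z_[y]yzyxz   (p1,y)→(p4,z,R)
state=p4 head=2 tape=z_z[y]zyxz   (p4,y)→(p2,y,S)
state=p2 head=2 tape=z_z[y]zyxz   (p2,y)→(p1,_,S)
state=p1 head=2 tape=z_z[_]zyxz   (p1,_)→(p0,x,L)
state=p0 head=1 tape=z_[z]xzyxz
Cell 0 holds _ when M halts.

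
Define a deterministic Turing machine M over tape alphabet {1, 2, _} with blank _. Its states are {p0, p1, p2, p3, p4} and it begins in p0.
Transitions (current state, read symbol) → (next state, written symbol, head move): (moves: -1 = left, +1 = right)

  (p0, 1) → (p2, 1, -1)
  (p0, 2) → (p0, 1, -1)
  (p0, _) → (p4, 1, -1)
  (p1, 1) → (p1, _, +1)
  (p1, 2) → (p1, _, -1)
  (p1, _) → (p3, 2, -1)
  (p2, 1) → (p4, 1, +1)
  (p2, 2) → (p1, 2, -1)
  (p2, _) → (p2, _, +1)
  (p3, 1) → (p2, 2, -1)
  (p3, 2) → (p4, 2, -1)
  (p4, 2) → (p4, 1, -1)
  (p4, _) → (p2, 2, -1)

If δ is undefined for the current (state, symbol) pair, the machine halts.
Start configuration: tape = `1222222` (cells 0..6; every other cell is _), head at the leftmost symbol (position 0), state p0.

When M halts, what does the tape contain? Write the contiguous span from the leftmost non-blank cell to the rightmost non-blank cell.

p0 | _[1]222222   read 1 → write 1, move -1, go to p2
p2 | [_]1222222   read _ → write _, move +1, go to p2
p2 | _[1]222222   read 1 → write 1, move +1, go to p4
p4 | _1[2]22222   read 2 → write 1, move -1, go to p4
p4 | _[1]122222
The non-blank tape span at halt is 1122222.

1122222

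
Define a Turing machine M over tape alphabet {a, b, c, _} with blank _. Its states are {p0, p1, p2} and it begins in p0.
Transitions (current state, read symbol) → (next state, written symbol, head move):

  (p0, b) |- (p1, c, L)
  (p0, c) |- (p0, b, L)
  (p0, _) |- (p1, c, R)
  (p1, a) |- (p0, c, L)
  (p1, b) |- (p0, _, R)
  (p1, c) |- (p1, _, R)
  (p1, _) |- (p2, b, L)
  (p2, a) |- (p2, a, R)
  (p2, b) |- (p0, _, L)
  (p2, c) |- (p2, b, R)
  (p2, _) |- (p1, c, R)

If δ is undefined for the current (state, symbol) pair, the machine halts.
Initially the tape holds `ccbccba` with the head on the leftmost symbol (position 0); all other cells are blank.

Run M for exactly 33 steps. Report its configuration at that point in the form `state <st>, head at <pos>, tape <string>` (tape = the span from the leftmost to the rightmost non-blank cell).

state p2, head at 3, tape cc__bca

state=p0 head=0 tape=_[c]cbccba   (p0,c)→(p0,b,L)
state=p0 head=-1 tape=[_]bcbccba   (p0,_)→(p1,c,R)
state=p1 head=0 tape=c[b]cbccba   (p1,b)→(p0,_,R)
state=p0 head=1 tape=c_[c]bccba   (p0,c)→(p0,b,L)
state=p0 head=0 tape=c[_]bbccba   (p0,_)→(p1,c,R)
state=p1 head=1 tape=cc[b]bccba   (p1,b)→(p0,_,R)
state=p0 head=2 tape=cc_[b]ccba   (p0,b)→(p1,c,L)
state=p1 head=1 tape=cc[_]cccba   (p1,_)→(p2,b,L)
state=p2 head=0 tape=c[c]bcccba   (p2,c)→(p2,b,R)
state=p2 head=1 tape=cb[b]cccba   (p2,b)→(p0,_,L)
state=p0 head=0 tape=c[b]_cccba   (p0,b)→(p1,c,L)
state=p1 head=-1 tape=[c]c_cccba   (p1,c)→(p1,_,R)
state=p1 head=0 tape=_[c]_cccba   (p1,c)→(p1,_,R)
state=p1 head=1 tape=__[_]cccba   (p1,_)→(p2,b,L)
state=p2 head=0 tape=_[_]bcccba   (p2,_)→(p1,c,R)
state=p1 head=1 tape=_c[b]cccba   (p1,b)→(p0,_,R)
state=p0 head=2 tape=_c_[c]ccba   (p0,c)→(p0,b,L)
state=p0 head=1 tape=_c[_]bccba   (p0,_)→(p1,c,R)
state=p1 head=2 tape=_cc[b]ccba   (p1,b)→(p0,_,R)
state=p0 head=3 tape=_cc_[c]cba   (p0,c)→(p0,b,L)
state=p0 head=2 tape=_cc[_]bcba   (p0,_)→(p1,c,R)
state=p1 head=3 tape=_ccc[b]cba   (p1,b)→(p0,_,R)
state=p0 head=4 tape=_ccc_[c]ba   (p0,c)→(p0,b,L)
state=p0 head=3 tape=_ccc[_]bba   (p0,_)→(p1,c,R)
state=p1 head=4 tape=_cccc[b]ba   (p1,b)→(p0,_,R)
state=p0 head=5 tape=_cccc_[b]a   (p0,b)→(p1,c,L)
state=p1 head=4 tape=_cccc[_]ca   (p1,_)→(p2,b,L)
state=p2 head=3 tape=_ccc[c]bca   (p2,c)→(p2,b,R)
state=p2 head=4 tape=_cccb[b]ca   (p2,b)→(p0,_,L)
state=p0 head=3 tape=_ccc[b]_ca   (p0,b)→(p1,c,L)
state=p1 head=2 tape=_cc[c]c_ca   (p1,c)→(p1,_,R)
state=p1 head=3 tape=_cc_[c]_ca   (p1,c)→(p1,_,R)
state=p1 head=4 tape=_cc__[_]ca   (p1,_)→(p2,b,L)
state=p2 head=3 tape=_cc_[_]bca
After 33 steps: state p2, head at 3, tape cc__bca.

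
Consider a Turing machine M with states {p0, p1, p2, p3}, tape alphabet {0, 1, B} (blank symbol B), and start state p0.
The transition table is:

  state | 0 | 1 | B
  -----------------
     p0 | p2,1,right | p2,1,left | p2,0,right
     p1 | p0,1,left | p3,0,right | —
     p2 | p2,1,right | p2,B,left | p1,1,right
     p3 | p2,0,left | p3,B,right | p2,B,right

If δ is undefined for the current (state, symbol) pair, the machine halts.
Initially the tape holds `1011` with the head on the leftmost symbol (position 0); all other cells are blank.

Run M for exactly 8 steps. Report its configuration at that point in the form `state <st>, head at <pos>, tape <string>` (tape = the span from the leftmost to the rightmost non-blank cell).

state p2, head at 0, tape 11BB1

state=p0 head=0 tape=B[1]011   (p0,1)→(p2,1,left)
state=p2 head=-1 tape=[B]1011   (p2,B)→(p1,1,right)
state=p1 head=0 tape=1[1]011   (p1,1)→(p3,0,right)
state=p3 head=1 tape=10[0]11   (p3,0)→(p2,0,left)
state=p2 head=0 tape=1[0]011   (p2,0)→(p2,1,right)
state=p2 head=1 tape=11[0]11   (p2,0)→(p2,1,right)
state=p2 head=2 tape=111[1]1   (p2,1)→(p2,B,left)
state=p2 head=1 tape=11[1]B1   (p2,1)→(p2,B,left)
state=p2 head=0 tape=1[1]BB1
After 8 steps: state p2, head at 0, tape 11BB1.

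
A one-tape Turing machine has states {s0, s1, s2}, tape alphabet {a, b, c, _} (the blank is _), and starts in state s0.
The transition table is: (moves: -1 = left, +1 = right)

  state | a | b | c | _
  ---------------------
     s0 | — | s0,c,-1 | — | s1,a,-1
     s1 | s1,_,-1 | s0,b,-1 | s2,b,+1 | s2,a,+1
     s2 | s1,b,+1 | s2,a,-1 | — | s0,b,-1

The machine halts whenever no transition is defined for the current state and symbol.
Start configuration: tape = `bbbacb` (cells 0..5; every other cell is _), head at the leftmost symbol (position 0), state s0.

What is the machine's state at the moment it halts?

s0 | ____[b]bbacb   read b → write c, move -1, go to s0
s0 | ___[_]cbbacb   read _ → write a, move -1, go to s1
s1 | __[_]acbbacb   read _ → write a, move +1, go to s2
s2 | __a[a]cbbacb   read a → write b, move +1, go to s1
s1 | __ab[c]bbacb   read c → write b, move +1, go to s2
s2 | __abb[b]bacb   read b → write a, move -1, go to s2
s2 | __ab[b]abacb   read b → write a, move -1, go to s2
s2 | __a[b]aabacb   read b → write a, move -1, go to s2
s2 | __[a]aaabacb   read a → write b, move +1, go to s1
s1 | __b[a]aabacb   read a → write _, move -1, go to s1
s1 | __[b]_aabacb   read b → write b, move -1, go to s0
s0 | _[_]b_aabacb   read _ → write a, move -1, go to s1
s1 | [_]ab_aabacb   read _ → write a, move +1, go to s2
s2 | a[a]b_aabacb   read a → write b, move +1, go to s1
s1 | ab[b]_aabacb   read b → write b, move -1, go to s0
s0 | a[b]b_aabacb   read b → write c, move -1, go to s0
s0 | [a]cb_aabacb
No transition is defined for (s0, a); M halts in state s0.

s0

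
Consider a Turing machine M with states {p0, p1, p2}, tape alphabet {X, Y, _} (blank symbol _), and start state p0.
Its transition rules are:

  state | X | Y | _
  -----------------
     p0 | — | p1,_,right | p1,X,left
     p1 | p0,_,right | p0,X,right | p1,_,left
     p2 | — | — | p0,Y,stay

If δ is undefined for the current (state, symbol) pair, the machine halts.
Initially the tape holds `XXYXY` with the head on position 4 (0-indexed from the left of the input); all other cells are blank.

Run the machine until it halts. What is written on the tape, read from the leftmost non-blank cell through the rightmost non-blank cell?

XX_XX

state=p0 head=4 tape=XXYX[Y]_   (p0,Y)→(p1,_,right)
state=p1 head=5 tape=XXYX_[_]   (p1,_)→(p1,_,left)
state=p1 head=4 tape=XXYX[_]_   (p1,_)→(p1,_,left)
state=p1 head=3 tape=XXY[X]__   (p1,X)→(p0,_,right)
state=p0 head=4 tape=XXY_[_]_   (p0,_)→(p1,X,left)
state=p1 head=3 tape=XXY[_]X_   (p1,_)→(p1,_,left)
state=p1 head=2 tape=XX[Y]_X_   (p1,Y)→(p0,X,right)
state=p0 head=3 tape=XXX[_]X_   (p0,_)→(p1,X,left)
state=p1 head=2 tape=XX[X]XX_   (p1,X)→(p0,_,right)
state=p0 head=3 tape=XX_[X]X_
The non-blank tape span at halt is XX_XX.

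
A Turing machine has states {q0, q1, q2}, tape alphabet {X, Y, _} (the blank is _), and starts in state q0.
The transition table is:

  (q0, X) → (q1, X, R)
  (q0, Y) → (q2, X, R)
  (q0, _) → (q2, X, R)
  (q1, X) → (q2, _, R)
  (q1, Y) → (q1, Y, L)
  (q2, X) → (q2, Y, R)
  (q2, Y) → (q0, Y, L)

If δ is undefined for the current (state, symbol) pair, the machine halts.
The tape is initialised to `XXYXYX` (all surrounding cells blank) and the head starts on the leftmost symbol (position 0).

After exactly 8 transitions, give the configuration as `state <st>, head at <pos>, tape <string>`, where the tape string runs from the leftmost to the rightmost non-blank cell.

q0 | [X]XYXYX   read X → write X, move R, go to q1
q1 | X[X]YXYX   read X → write _, move R, go to q2
q2 | X_[Y]XYX   read Y → write Y, move L, go to q0
q0 | X[_]YXYX   read _ → write X, move R, go to q2
q2 | XX[Y]XYX   read Y → write Y, move L, go to q0
q0 | X[X]YXYX   read X → write X, move R, go to q1
q1 | XX[Y]XYX   read Y → write Y, move L, go to q1
q1 | X[X]YXYX   read X → write _, move R, go to q2
q2 | X_[Y]XYX
After 8 steps: state q2, head at 2, tape X_YXYX.

state q2, head at 2, tape X_YXYX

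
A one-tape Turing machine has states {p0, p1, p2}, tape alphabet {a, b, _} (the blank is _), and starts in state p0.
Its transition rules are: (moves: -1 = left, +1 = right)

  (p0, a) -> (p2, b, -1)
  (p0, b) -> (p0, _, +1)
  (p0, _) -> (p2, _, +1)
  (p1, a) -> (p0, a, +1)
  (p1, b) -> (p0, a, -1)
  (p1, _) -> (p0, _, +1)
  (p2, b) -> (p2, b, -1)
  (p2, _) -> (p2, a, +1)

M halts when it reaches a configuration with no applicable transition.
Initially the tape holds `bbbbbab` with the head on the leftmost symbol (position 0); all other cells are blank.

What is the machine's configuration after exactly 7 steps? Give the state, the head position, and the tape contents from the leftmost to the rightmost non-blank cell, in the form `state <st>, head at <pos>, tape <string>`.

state p2, head at 5, tape abb

state=p0 head=0 tape=[b]bbbbab   (p0,b)→(p0,_,+1)
state=p0 head=1 tape=_[b]bbbab   (p0,b)→(p0,_,+1)
state=p0 head=2 tape=__[b]bbab   (p0,b)→(p0,_,+1)
state=p0 head=3 tape=___[b]bab   (p0,b)→(p0,_,+1)
state=p0 head=4 tape=____[b]ab   (p0,b)→(p0,_,+1)
state=p0 head=5 tape=_____[a]b   (p0,a)→(p2,b,-1)
state=p2 head=4 tape=____[_]bb   (p2,_)→(p2,a,+1)
state=p2 head=5 tape=____a[b]b
After 7 steps: state p2, head at 5, tape abb.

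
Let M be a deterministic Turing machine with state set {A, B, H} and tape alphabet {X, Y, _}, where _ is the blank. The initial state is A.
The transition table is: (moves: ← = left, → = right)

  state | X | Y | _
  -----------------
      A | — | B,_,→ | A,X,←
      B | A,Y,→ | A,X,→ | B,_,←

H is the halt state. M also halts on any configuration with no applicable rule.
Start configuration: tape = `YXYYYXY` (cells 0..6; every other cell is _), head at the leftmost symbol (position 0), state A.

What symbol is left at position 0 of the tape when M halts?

A | [Y]XYYYXY_   read Y → write _, move →, go to B
B | _[X]YYYXY_   read X → write Y, move →, go to A
A | _Y[Y]YYXY_   read Y → write _, move →, go to B
B | _Y_[Y]YXY_   read Y → write X, move →, go to A
A | _Y_X[Y]XY_   read Y → write _, move →, go to B
B | _Y_X_[X]Y_   read X → write Y, move →, go to A
A | _Y_X_Y[Y]_   read Y → write _, move →, go to B
B | _Y_X_Y_[_]   read _ → write _, move ←, go to B
B | _Y_X_Y[_]_   read _ → write _, move ←, go to B
B | _Y_X_[Y]__   read Y → write X, move →, go to A
A | _Y_X_X[_]_   read _ → write X, move ←, go to A
A | _Y_X_[X]X_
Cell 0 holds _ when M halts.

_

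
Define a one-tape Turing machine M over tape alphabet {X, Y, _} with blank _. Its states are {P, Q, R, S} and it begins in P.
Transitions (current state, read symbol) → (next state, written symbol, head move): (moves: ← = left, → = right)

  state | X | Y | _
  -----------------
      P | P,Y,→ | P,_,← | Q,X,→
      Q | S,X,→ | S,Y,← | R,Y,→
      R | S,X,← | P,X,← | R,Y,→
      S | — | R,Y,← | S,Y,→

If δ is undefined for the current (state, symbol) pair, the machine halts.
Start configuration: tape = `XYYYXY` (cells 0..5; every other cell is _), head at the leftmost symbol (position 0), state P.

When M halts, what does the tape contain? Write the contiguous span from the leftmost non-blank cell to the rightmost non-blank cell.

P | ____[X]YYYXY   read X → write Y, move →, go to P
P | ____Y[Y]YYXY   read Y → write _, move ←, go to P
P | ____[Y]_YYXY   read Y → write _, move ←, go to P
P | ___[_]__YYXY   read _ → write X, move →, go to Q
Q | ___X[_]_YYXY   read _ → write Y, move →, go to R
R | ___XY[_]YYXY   read _ → write Y, move →, go to R
R | ___XYY[Y]YXY   read Y → write X, move ←, go to P
P | ___XY[Y]XYXY   read Y → write _, move ←, go to P
P | ___X[Y]_XYXY   read Y → write _, move ←, go to P
P | ___[X]__XYXY   read X → write Y, move →, go to P
P | ___Y[_]_XYXY   read _ → write X, move →, go to Q
Q | ___YX[_]XYXY   read _ → write Y, move →, go to R
R | ___YXY[X]YXY   read X → write X, move ←, go to S
S | ___YX[Y]XYXY   read Y → write Y, move ←, go to R
R | ___Y[X]YXYXY   read X → write X, move ←, go to S
S | ___[Y]XYXYXY   read Y → write Y, move ←, go to R
R | __[_]YXYXYXY   read _ → write Y, move →, go to R
R | __Y[Y]XYXYXY   read Y → write X, move ←, go to P
P | __[Y]XXYXYXY   read Y → write _, move ←, go to P
P | _[_]_XXYXYXY   read _ → write X, move →, go to Q
Q | _X[_]XXYXYXY   read _ → write Y, move →, go to R
R | _XY[X]XYXYXY   read X → write X, move ←, go to S
S | _X[Y]XXYXYXY   read Y → write Y, move ←, go to R
R | _[X]YXXYXYXY   read X → write X, move ←, go to S
S | [_]XYXXYXYXY   read _ → write Y, move →, go to S
S | Y[X]YXXYXYXY
The non-blank tape span at halt is YXYXXYXYXY.

YXYXXYXYXY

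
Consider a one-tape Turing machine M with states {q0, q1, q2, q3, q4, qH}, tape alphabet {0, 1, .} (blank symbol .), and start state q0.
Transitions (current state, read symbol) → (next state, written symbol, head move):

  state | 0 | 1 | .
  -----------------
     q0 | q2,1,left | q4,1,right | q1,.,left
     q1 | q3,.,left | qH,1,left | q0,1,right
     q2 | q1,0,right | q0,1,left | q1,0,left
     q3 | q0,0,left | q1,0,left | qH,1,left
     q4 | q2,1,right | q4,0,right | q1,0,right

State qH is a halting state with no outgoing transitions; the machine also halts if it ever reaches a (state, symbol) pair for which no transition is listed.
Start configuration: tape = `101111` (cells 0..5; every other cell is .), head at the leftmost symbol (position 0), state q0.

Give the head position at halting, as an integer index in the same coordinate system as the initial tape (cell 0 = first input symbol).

6

state=q0 head=0 tape=[1]01111...   (q0,1)→(q4,1,right)
state=q4 head=1 tape=1[0]1111...   (q4,0)→(q2,1,right)
state=q2 head=2 tape=11[1]111...   (q2,1)→(q0,1,left)
state=q0 head=1 tape=1[1]1111...   (q0,1)→(q4,1,right)
state=q4 head=2 tape=11[1]111...   (q4,1)→(q4,0,right)
state=q4 head=3 tape=110[1]11...   (q4,1)→(q4,0,right)
state=q4 head=4 tape=1100[1]1...   (q4,1)→(q4,0,right)
state=q4 head=5 tape=11000[1]...   (q4,1)→(q4,0,right)
state=q4 head=6 tape=110000[.]..   (q4,.)→(q1,0,right)
state=q1 head=7 tape=1100000[.].   (q1,.)→(q0,1,right)
state=q0 head=8 tape=11000001[.]   (q0,.)→(q1,.,left)
state=q1 head=7 tape=1100000[1].   (q1,1)→(qH,1,left)
state=qH head=6 tape=110000[0]1.
At halt the head is at cell 6.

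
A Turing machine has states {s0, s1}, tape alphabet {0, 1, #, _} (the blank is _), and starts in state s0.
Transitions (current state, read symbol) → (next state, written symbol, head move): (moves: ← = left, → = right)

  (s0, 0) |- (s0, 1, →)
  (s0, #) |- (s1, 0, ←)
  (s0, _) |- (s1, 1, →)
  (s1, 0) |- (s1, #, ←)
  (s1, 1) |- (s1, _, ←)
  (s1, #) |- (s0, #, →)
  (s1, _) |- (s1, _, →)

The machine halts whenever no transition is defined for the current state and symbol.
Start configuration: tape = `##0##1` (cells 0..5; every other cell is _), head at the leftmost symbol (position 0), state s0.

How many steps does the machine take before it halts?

21

s0 | _[#]#0##1   read # → write 0, move ←, go to s1
s1 | [_]0#0##1   read _ → write _, move →, go to s1
s1 | _[0]#0##1   read 0 → write #, move ←, go to s1
s1 | [_]##0##1   read _ → write _, move →, go to s1
s1 | _[#]#0##1   read # → write #, move →, go to s0
s0 | _#[#]0##1   read # → write 0, move ←, go to s1
s1 | _[#]00##1   read # → write #, move →, go to s0
s0 | _#[0]0##1   read 0 → write 1, move →, go to s0
s0 | _#1[0]##1   read 0 → write 1, move →, go to s0
s0 | _#11[#]#1   read # → write 0, move ←, go to s1
s1 | _#1[1]0#1   read 1 → write _, move ←, go to s1
s1 | _#[1]_0#1   read 1 → write _, move ←, go to s1
s1 | _[#]__0#1   read # → write #, move →, go to s0
s0 | _#[_]_0#1   read _ → write 1, move →, go to s1
s1 | _#1[_]0#1   read _ → write _, move →, go to s1
s1 | _#1_[0]#1   read 0 → write #, move ←, go to s1
s1 | _#1[_]##1   read _ → write _, move →, go to s1
s1 | _#1_[#]#1   read # → write #, move →, go to s0
s0 | _#1_#[#]1   read # → write 0, move ←, go to s1
s1 | _#1_[#]01   read # → write #, move →, go to s0
s0 | _#1_#[0]1   read 0 → write 1, move →, go to s0
s0 | _#1_#1[1]
M halts after 21 transitions.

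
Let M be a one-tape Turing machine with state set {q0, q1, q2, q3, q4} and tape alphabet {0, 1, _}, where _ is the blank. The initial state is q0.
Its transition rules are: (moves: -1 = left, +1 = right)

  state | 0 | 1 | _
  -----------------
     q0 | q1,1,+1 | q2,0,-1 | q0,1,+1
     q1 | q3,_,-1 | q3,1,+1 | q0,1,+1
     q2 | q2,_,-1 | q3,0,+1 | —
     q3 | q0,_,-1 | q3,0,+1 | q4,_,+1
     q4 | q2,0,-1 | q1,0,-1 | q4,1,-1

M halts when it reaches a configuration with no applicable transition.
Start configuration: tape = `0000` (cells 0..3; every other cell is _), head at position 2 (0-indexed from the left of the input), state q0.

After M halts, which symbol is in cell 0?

_

state=q0 head=2 tape=_00[0]0_   (q0,0)→(q1,1,+1)
state=q1 head=3 tape=_001[0]_   (q1,0)→(q3,_,-1)
state=q3 head=2 tape=_00[1]__   (q3,1)→(q3,0,+1)
state=q3 head=3 tape=_000[_]_   (q3,_)→(q4,_,+1)
state=q4 head=4 tape=_000_[_]   (q4,_)→(q4,1,-1)
state=q4 head=3 tape=_000[_]1   (q4,_)→(q4,1,-1)
state=q4 head=2 tape=_00[0]11   (q4,0)→(q2,0,-1)
state=q2 head=1 tape=_0[0]011   (q2,0)→(q2,_,-1)
state=q2 head=0 tape=_[0]_011   (q2,0)→(q2,_,-1)
state=q2 head=-1 tape=[_]__011
Cell 0 holds _ when M halts.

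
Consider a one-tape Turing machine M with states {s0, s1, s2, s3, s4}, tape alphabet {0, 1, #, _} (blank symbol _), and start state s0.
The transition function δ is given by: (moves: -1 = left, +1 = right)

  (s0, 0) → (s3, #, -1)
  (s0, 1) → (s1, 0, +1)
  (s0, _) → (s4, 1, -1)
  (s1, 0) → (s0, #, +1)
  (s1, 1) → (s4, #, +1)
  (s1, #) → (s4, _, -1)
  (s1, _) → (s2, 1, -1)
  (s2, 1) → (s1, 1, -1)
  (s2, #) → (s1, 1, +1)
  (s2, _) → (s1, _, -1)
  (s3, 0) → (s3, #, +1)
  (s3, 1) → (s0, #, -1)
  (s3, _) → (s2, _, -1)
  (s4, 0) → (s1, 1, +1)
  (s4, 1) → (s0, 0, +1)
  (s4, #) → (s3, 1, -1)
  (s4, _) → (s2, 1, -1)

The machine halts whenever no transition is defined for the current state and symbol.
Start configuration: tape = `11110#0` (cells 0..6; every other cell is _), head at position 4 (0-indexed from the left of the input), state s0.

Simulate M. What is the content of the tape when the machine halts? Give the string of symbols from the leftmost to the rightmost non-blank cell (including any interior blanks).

s0 | 1111[0]#0   read 0 → write #, move -1, go to s3
s3 | 111[1]##0   read 1 → write #, move -1, go to s0
s0 | 11[1]###0   read 1 → write 0, move +1, go to s1
s1 | 110[#]##0   read # → write _, move -1, go to s4
s4 | 11[0]_##0   read 0 → write 1, move +1, go to s1
s1 | 111[_]##0   read _ → write 1, move -1, go to s2
s2 | 11[1]1##0   read 1 → write 1, move -1, go to s1
s1 | 1[1]11##0   read 1 → write #, move +1, go to s4
s4 | 1#[1]1##0   read 1 → write 0, move +1, go to s0
s0 | 1#0[1]##0   read 1 → write 0, move +1, go to s1
s1 | 1#00[#]#0   read # → write _, move -1, go to s4
s4 | 1#0[0]_#0   read 0 → write 1, move +1, go to s1
s1 | 1#01[_]#0   read _ → write 1, move -1, go to s2
s2 | 1#0[1]1#0   read 1 → write 1, move -1, go to s1
s1 | 1#[0]11#0   read 0 → write #, move +1, go to s0
s0 | 1##[1]1#0   read 1 → write 0, move +1, go to s1
s1 | 1##0[1]#0   read 1 → write #, move +1, go to s4
s4 | 1##0#[#]0   read # → write 1, move -1, go to s3
s3 | 1##0[#]10
The non-blank tape span at halt is 1##0#10.

1##0#10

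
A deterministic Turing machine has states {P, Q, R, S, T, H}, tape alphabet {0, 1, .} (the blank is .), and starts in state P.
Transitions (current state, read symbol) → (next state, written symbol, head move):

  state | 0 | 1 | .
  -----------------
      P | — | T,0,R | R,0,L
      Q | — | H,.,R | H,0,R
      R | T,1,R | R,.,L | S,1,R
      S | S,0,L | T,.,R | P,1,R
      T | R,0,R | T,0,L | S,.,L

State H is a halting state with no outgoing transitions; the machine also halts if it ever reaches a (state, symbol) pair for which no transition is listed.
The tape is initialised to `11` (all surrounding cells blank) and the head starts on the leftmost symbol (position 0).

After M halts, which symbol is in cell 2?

0

state=P head=0 tape=.[1]1.   (P,1)→(T,0,R)
state=T head=1 tape=.0[1].   (T,1)→(T,0,L)
state=T head=0 tape=.[0]0.   (T,0)→(R,0,R)
state=R head=1 tape=.0[0].   (R,0)→(T,1,R)
state=T head=2 tape=.01[.]   (T,.)→(S,.,L)
state=S head=1 tape=.0[1].   (S,1)→(T,.,R)
state=T head=2 tape=.0.[.]   (T,.)→(S,.,L)
state=S head=1 tape=.0[.].   (S,.)→(P,1,R)
state=P head=2 tape=.01[.]   (P,.)→(R,0,L)
state=R head=1 tape=.0[1]0   (R,1)→(R,.,L)
state=R head=0 tape=.[0].0   (R,0)→(T,1,R)
state=T head=1 tape=.1[.]0   (T,.)→(S,.,L)
state=S head=0 tape=.[1].0   (S,1)→(T,.,R)
state=T head=1 tape=..[.]0   (T,.)→(S,.,L)
state=S head=0 tape=.[.].0   (S,.)→(P,1,R)
state=P head=1 tape=.1[.]0   (P,.)→(R,0,L)
state=R head=0 tape=.[1]00   (R,1)→(R,.,L)
state=R head=-1 tape=[.].00   (R,.)→(S,1,R)
state=S head=0 tape=1[.]00   (S,.)→(P,1,R)
state=P head=1 tape=11[0]0
Cell 2 holds 0 when M halts.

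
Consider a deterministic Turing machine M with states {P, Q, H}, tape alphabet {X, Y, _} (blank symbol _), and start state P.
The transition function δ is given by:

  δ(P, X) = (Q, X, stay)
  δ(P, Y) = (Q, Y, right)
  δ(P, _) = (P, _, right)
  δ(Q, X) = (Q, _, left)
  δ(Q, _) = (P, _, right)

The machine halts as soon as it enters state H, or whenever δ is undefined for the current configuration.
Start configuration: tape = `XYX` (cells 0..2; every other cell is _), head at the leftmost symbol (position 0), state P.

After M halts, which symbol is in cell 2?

state=P head=0 tape=_[X]YX   (P,X)→(Q,X,stay)
state=Q head=0 tape=_[X]YX   (Q,X)→(Q,_,left)
state=Q head=-1 tape=[_]_YX   (Q,_)→(P,_,right)
state=P head=0 tape=_[_]YX   (P,_)→(P,_,right)
state=P head=1 tape=__[Y]X   (P,Y)→(Q,Y,right)
state=Q head=2 tape=__Y[X]   (Q,X)→(Q,_,left)
state=Q head=1 tape=__[Y]_
Cell 2 holds _ when M halts.

_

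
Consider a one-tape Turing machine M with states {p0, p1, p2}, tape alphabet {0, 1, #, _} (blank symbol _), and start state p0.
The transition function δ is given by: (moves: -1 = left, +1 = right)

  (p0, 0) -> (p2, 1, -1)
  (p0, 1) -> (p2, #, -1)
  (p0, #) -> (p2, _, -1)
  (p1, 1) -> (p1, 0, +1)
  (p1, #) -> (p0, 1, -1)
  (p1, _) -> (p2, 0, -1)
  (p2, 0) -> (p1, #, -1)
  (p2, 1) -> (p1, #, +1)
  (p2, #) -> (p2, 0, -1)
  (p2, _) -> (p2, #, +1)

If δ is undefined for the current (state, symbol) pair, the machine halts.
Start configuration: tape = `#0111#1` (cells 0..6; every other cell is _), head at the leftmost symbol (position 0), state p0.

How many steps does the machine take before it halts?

p0 | ____[#]0111#1   read # → write _, move -1, go to p2
p2 | ___[_]_0111#1   read _ → write #, move +1, go to p2
p2 | ___#[_]0111#1   read _ → write #, move +1, go to p2
p2 | ___##[0]111#1   read 0 → write #, move -1, go to p1
p1 | ___#[#]#111#1   read # → write 1, move -1, go to p0
p0 | ___[#]1#111#1   read # → write _, move -1, go to p2
p2 | __[_]_1#111#1   read _ → write #, move +1, go to p2
p2 | __#[_]1#111#1   read _ → write #, move +1, go to p2
p2 | __##[1]#111#1   read 1 → write #, move +1, go to p1
p1 | __###[#]111#1   read # → write 1, move -1, go to p0
p0 | __##[#]1111#1   read # → write _, move -1, go to p2
p2 | __#[#]_1111#1   read # → write 0, move -1, go to p2
p2 | __[#]0_1111#1   read # → write 0, move -1, go to p2
p2 | _[_]00_1111#1   read _ → write #, move +1, go to p2
p2 | _#[0]0_1111#1   read 0 → write #, move -1, go to p1
p1 | _[#]#0_1111#1   read # → write 1, move -1, go to p0
p0 | [_]1#0_1111#1
M halts after 16 transitions.

16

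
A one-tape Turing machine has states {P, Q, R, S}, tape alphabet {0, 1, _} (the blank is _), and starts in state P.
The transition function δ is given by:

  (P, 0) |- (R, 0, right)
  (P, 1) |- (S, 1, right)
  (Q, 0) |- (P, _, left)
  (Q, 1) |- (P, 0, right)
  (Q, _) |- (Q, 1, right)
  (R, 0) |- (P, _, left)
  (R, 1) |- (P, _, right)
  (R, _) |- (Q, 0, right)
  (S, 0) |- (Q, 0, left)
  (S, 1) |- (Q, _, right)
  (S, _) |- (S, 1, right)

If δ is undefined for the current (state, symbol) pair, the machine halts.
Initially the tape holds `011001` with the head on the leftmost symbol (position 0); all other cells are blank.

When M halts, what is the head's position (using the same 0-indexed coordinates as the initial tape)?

state=P head=0 tape=[0]11001_   (P,0)→(R,0,right)
state=R head=1 tape=0[1]1001_   (R,1)→(P,_,right)
state=P head=2 tape=0_[1]001_   (P,1)→(S,1,right)
state=S head=3 tape=0_1[0]01_   (S,0)→(Q,0,left)
state=Q head=2 tape=0_[1]001_   (Q,1)→(P,0,right)
state=P head=3 tape=0_0[0]01_   (P,0)→(R,0,right)
state=R head=4 tape=0_00[0]1_   (R,0)→(P,_,left)
state=P head=3 tape=0_0[0]_1_   (P,0)→(R,0,right)
state=R head=4 tape=0_00[_]1_   (R,_)→(Q,0,right)
state=Q head=5 tape=0_000[1]_   (Q,1)→(P,0,right)
state=P head=6 tape=0_0000[_]
At halt the head is at cell 6.

6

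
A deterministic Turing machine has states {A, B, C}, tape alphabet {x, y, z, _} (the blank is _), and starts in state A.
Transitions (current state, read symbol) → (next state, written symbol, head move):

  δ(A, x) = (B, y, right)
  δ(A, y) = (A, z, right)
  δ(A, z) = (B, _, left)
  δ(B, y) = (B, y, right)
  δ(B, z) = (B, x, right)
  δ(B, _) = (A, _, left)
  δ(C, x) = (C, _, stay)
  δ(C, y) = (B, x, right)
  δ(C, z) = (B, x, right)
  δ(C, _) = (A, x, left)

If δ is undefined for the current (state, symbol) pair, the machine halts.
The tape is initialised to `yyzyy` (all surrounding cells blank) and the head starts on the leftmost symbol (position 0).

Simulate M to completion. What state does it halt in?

A | [y]yzyy   read y → write z, move right, go to A
A | z[y]zyy   read y → write z, move right, go to A
A | zz[z]yy   read z → write _, move left, go to B
B | z[z]_yy   read z → write x, move right, go to B
B | zx[_]yy   read _ → write _, move left, go to A
A | z[x]_yy   read x → write y, move right, go to B
B | zy[_]yy   read _ → write _, move left, go to A
A | z[y]_yy   read y → write z, move right, go to A
A | zz[_]yy
No transition is defined for (A, _); M halts in state A.

A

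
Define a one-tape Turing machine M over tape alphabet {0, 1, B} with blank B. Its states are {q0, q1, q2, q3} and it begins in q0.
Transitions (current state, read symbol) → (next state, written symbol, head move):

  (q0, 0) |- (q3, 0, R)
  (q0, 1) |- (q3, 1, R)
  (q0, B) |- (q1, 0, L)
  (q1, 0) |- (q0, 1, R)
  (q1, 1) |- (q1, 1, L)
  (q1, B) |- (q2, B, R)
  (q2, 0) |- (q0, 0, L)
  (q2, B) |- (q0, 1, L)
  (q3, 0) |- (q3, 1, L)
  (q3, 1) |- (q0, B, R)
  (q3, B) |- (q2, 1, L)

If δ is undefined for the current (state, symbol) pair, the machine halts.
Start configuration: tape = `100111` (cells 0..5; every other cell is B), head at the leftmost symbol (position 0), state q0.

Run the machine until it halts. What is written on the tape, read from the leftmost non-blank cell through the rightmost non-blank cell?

state=q0 head=0 tape=[1]00111B   (q0,1)→(q3,1,R)
state=q3 head=1 tape=1[0]0111B   (q3,0)→(q3,1,L)
state=q3 head=0 tape=[1]10111B   (q3,1)→(q0,B,R)
state=q0 head=1 tape=B[1]0111B   (q0,1)→(q3,1,R)
state=q3 head=2 tape=B1[0]111B   (q3,0)→(q3,1,L)
state=q3 head=1 tape=B[1]1111B   (q3,1)→(q0,B,R)
state=q0 head=2 tape=BB[1]111B   (q0,1)→(q3,1,R)
state=q3 head=3 tape=BB1[1]11B   (q3,1)→(q0,B,R)
state=q0 head=4 tape=BB1B[1]1B   (q0,1)→(q3,1,R)
state=q3 head=5 tape=BB1B1[1]B   (q3,1)→(q0,B,R)
state=q0 head=6 tape=BB1B1B[B]   (q0,B)→(q1,0,L)
state=q1 head=5 tape=BB1B1[B]0   (q1,B)→(q2,B,R)
state=q2 head=6 tape=BB1B1B[0]   (q2,0)→(q0,0,L)
state=q0 head=5 tape=BB1B1[B]0   (q0,B)→(q1,0,L)
state=q1 head=4 tape=BB1B[1]00   (q1,1)→(q1,1,L)
state=q1 head=3 tape=BB1[B]100   (q1,B)→(q2,B,R)
state=q2 head=4 tape=BB1B[1]00
The non-blank tape span at halt is 1B100.

1B100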